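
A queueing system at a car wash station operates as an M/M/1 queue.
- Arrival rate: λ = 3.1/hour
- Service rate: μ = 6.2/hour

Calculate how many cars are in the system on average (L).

ρ = λ/μ = 3.1/6.2 = 0.5000
For M/M/1: L = λ/(μ-λ)
L = 3.1/(6.2-3.1) = 3.1/3.10
L = 1.0000 cars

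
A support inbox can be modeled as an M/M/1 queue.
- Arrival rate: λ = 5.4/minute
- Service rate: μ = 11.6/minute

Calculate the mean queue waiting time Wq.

First, compute utilization: ρ = λ/μ = 5.4/11.6 = 0.4655
For M/M/1: Wq = λ/(μ(μ-λ))
Wq = 5.4/(11.6 × (11.6-5.4))
Wq = 5.4/(11.6 × 6.20)
Wq = 0.07508 minutes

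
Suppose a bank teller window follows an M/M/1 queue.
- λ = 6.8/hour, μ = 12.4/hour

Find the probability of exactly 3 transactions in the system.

ρ = λ/μ = 6.8/12.4 = 0.5484
P(n) = (1-ρ)ρⁿ
P(3) = (1-0.5484) × 0.5484^3
P(3) = 0.45160 × 0.16493
P(3) = 0.07448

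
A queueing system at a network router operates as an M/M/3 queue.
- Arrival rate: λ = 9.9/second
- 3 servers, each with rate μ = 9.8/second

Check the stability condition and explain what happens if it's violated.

Stability requires ρ = λ/(cμ) < 1
ρ = 9.9/(3 × 9.8) = 9.9/29.40 = 0.3367
Since 0.3367 < 1, the system is STABLE.
The servers are busy 33.67% of the time.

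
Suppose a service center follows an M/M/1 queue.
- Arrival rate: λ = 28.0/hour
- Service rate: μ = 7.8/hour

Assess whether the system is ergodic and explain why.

Stability requires ρ = λ/(cμ) < 1
ρ = 28.0/(1 × 7.8) = 28.0/7.80 = 3.5897
Since 3.5897 ≥ 1, the system is UNSTABLE.
Queue grows without bound. Need μ > λ = 28.0.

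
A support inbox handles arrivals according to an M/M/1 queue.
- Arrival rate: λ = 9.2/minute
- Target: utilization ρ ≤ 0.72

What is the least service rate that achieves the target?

ρ = λ/μ, so μ = λ/ρ
μ ≥ 9.2/0.72 = 12.7778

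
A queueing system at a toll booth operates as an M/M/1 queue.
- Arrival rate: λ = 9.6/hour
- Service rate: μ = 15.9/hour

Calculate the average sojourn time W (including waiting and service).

First, compute utilization: ρ = λ/μ = 9.6/15.9 = 0.6038
For M/M/1: W = 1/(μ-λ)
W = 1/(15.9-9.6) = 1/6.30
W = 0.1587 hours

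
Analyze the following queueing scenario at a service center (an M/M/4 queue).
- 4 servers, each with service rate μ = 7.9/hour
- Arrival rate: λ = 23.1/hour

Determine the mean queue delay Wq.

Traffic intensity: ρ = λ/(cμ) = 23.1/(4×7.9) = 0.7310
Since ρ = 0.7310 < 1, system is stable.
Offered load a = λ/μ = cρ = 23.1/7.9 = 2.9241
P₀ = [ Σₙ₌₀^3 aⁿ/n! + a^4/(4!(1-ρ)) ]⁻¹
Σ = a^0/0! + a^1/1! + a^2/2! + a^3/3! = 1.0000 + 2.9241 + 4.2750 + 4.1668 = 12.3659
a^4/(4!(1-ρ)) = 73.1037/(24 × 0.268987) = 11.3239
P₀ = 1/(12.3659 + 11.3239) = 0.04221
Lq = P₀·a^4·ρ / (4!(1-ρ)²) = 0.0422123 × 73.1037 × 0.731013 / (24 × 0.0723542) = 1.2991
Wq = Lq/λ = 1.2991/23.1 = 0.05624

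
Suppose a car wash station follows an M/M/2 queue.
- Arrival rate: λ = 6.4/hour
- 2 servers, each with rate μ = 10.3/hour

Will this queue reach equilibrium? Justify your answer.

Stability requires ρ = λ/(cμ) < 1
ρ = 6.4/(2 × 10.3) = 6.4/20.60 = 0.3107
Since 0.3107 < 1, the system is STABLE.
The servers are busy 31.07% of the time.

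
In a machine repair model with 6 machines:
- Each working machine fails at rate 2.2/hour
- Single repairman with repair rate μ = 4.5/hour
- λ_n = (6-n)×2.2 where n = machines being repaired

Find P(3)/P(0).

P(3)/P(0) = ∏_{i=0}^{3-1} λ_i/μ_{i+1}
= (6-0)×2.2/4.5 × (6-1)×2.2/4.5 × (6-2)×2.2/4.5
= 14.0221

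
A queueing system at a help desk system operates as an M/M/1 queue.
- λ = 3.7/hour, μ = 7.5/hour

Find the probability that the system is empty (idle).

ρ = λ/μ = 3.7/7.5 = 0.4933
P(0) = 1 - ρ = 1 - 0.4933 = 0.5067
The server is idle 50.67% of the time.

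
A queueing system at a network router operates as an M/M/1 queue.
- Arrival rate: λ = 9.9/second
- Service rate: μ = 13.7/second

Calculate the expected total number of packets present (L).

ρ = λ/μ = 9.9/13.7 = 0.7226
For M/M/1: L = λ/(μ-λ)
L = 9.9/(13.7-9.9) = 9.9/3.80
L = 2.6053 packets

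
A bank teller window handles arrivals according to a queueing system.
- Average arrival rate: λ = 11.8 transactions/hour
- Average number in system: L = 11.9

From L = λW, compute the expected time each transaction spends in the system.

Little's Law: L = λW, so W = L/λ
W = 11.9/11.8 = 1.0085 hours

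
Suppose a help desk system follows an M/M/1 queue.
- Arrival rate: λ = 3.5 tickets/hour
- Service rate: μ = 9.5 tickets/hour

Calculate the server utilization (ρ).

Server utilization: ρ = λ/μ
ρ = 3.5/9.5 = 0.3684
The server is busy 36.84% of the time.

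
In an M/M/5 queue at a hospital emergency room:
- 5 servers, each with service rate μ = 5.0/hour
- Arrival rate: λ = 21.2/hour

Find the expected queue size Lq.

Traffic intensity: ρ = λ/(cμ) = 21.2/(5×5.0) = 0.8480
Since ρ = 0.8480 < 1, system is stable.
Offered load a = λ/μ = cρ = 21.2/5.0 = 4.2400
P₀ = [ Σₙ₌₀^4 aⁿ/n! + a^5/(5!(1-ρ)) ]⁻¹
Σ = a^0/0! + a^1/1! + a^2/2! + a^3/3! + a^4/4! = 1.0000 + 4.2400 + 8.9888 + 12.7042 + 13.4664 = 40.3994
a^5/(5!(1-ρ)) = 1370.3430/(120 × 0.1520) = 75.1285
P₀ = 1/(40.3994 + 75.1285) = 0.008656
Lq = P₀·a^5·ρ / (5!(1-ρ)²) = 0.0086559 × 1370.3430 × 0.84800 / (120 × 0.023104) = 3.6280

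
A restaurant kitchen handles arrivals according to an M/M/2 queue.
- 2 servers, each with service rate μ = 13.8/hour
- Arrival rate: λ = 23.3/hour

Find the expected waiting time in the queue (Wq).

Traffic intensity: ρ = λ/(cμ) = 23.3/(2×13.8) = 0.8442
Since ρ = 0.8442 < 1, system is stable.
Offered load a = λ/μ = cρ = 23.3/13.8 = 1.6884
P₀ = [ Σₙ₌₀^1 aⁿ/n! + a^2/(2!(1-ρ)) ]⁻¹
Σ = a^0/0! + a^1/1! = 1.0000 + 1.6884 = 2.6884
a^2/(2!(1-ρ)) = 2.85071/(2 × 0.155797) = 9.1488
P₀ = 1/(2.6884 + 9.1488) = 0.08448
Lq = P₀·a^2·ρ / (2!(1-ρ)²) = 0.0844794 × 2.85071 × 0.844203 / (2 × 0.0242727) = 4.1880
Wq = Lq/λ = 4.1880/23.3 = 0.1797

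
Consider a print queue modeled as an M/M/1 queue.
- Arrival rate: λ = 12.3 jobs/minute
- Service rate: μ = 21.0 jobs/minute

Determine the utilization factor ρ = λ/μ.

Server utilization: ρ = λ/μ
ρ = 12.3/21.0 = 0.5857
The server is busy 58.57% of the time.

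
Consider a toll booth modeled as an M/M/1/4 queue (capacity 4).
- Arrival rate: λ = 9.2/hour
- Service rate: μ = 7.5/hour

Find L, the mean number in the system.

ρ = λ/μ = 9.2/7.5 = 1.22667
P₀ = (1-ρ)/(1-ρ^(K+1)) = (1-1.22667)/(1-1.22667^5) = -0.2267/-1.7774 = 0.1275
P_K = P₀×ρ^K = 0.1275 × 1.22667^4 = 0.1275 × 2.2642 = 0.2887
L = ρ[1 - (K+1)ρ^K + Kρ^(K+1)] / [(1-ρ)(1-ρ^(K+1))]
L = 1.22667 × (1 - 5×2.26418 + 4×2.77740) / ((1 - 1.22667) × (1 - 2.77740)) = 2.4014 vehicles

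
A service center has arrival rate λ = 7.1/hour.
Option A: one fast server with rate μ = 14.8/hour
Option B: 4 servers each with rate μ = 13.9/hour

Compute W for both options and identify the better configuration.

Option A: single server μ = 14.8 (M/M/1)
  ρ_A = 7.1/14.8 = 0.4797
  W_A = 1/(μ-λ) = 1/(14.8-7.1) = 1/7.70 = 0.1299

Option B: 4 servers μ = 13.9 (M/M/4)
  ρ_B = λ/(cμ) = 7.1/(4×13.9) = 0.1277
  Offered load a = λ/μ = cρ = 7.1/13.9 = 0.5108
  P₀ = [ Σₙ₌₀^3 aⁿ/n! + a^4/(4!(1-ρ)) ]⁻¹
  Σ = a^0/0! + a^1/1! + a^2/2! + a^3/3! = 1.0000 + 0.5108 + 0.1305 + 0.02221 = 1.6635
  a^4/(4!(1-ρ)) = 0.068073/(24 × 0.87230) = 0.003252
  P₀ = 1/(1.6635 + 0.003252) = 0.6000
  Lq = P₀·a^4·ρ / (4!(1-ρ)²) = 0.6000 × 0.06807 × 0.1277 / (24 × 0.7609) = 0.0002856
  Wq_B = Lq/λ = 0.000285597/7.1 = 0.00004022
  W_B = Wq_B + 1/μ = 0.00004022 + 0.07194 = 0.07198

Since W_B = 0.07198 < W_A = 0.1299, Option B (multiple servers) has the shorter time in system.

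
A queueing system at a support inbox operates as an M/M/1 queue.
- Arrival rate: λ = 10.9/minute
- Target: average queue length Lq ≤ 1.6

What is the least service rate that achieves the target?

For M/M/1: Lq = λ²/(μ(μ-λ))
Need Lq ≤ 1.6, i.e. μ(μ-λ) ≥ λ²/1.6
μ² - 10.9μ - 118.81/1.6 ≥ 0  →  μ² - 10.9μ - 74.25625 ≥ 0
Quadratic formula (positive root): μ = [λ + √(λ² + 4×74.25625)]/2
Discriminant: 118.81 + 4×74.25625 = 415.8350, √415.8350 = 20.3920
μ ≥ (10.9 + 20.3920)/2 = 15.6460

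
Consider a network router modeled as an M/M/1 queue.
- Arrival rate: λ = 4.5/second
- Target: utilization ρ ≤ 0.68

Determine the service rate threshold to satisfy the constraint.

ρ = λ/μ, so μ = λ/ρ
μ ≥ 4.5/0.68 = 6.6176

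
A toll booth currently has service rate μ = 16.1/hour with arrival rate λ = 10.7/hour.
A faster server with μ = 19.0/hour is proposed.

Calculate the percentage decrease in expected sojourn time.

System 1: ρ₁ = 10.7/16.1 = 0.6646, W₁ = 1/(16.1-10.7) = 0.1852
System 2: ρ₂ = 10.7/19.0 = 0.5632, W₂ = 1/(19.0-10.7) = 0.1205
Improvement: (W₁-W₂)/W₁ = (0.1852-0.1205)/0.1852 = 34.94%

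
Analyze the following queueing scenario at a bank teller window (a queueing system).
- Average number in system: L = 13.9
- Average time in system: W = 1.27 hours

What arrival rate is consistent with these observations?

Little's Law: L = λW, so λ = L/W
λ = 13.9/1.27 = 10.9449 transactions/hour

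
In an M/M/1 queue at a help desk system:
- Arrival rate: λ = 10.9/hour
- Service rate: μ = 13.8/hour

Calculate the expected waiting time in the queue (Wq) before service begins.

First, compute utilization: ρ = λ/μ = 10.9/13.8 = 0.7899
For M/M/1: Wq = λ/(μ(μ-λ))
Wq = 10.9/(13.8 × (13.8-10.9))
Wq = 10.9/(13.8 × 2.90)
Wq = 0.2724 hours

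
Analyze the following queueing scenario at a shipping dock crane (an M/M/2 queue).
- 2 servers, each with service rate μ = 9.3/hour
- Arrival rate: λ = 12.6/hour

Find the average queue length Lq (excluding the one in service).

Traffic intensity: ρ = λ/(cμ) = 12.6/(2×9.3) = 0.6774
Since ρ = 0.6774 < 1, system is stable.
Offered load a = λ/μ = cρ = 12.6/9.3 = 1.3548
P₀ = [ Σₙ₌₀^1 aⁿ/n! + a^2/(2!(1-ρ)) ]⁻¹
Σ = a^0/0! + a^1/1! = 1.0000 + 1.3548 = 2.3548
a^2/(2!(1-ρ)) = 1.8356/(2 × 0.32258) = 2.8452
P₀ = 1/(2.3548 + 2.8452) = 0.1923
Lq = P₀·a^2·ρ / (2!(1-ρ)²) = 0.19231 × 1.8356 × 0.67742 / (2 × 0.10406) = 1.1490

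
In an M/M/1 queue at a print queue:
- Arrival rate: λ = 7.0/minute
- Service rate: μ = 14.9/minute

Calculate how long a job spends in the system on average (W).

First, compute utilization: ρ = λ/μ = 7.0/14.9 = 0.4698
For M/M/1: W = 1/(μ-λ)
W = 1/(14.9-7.0) = 1/7.90
W = 0.1266 minutes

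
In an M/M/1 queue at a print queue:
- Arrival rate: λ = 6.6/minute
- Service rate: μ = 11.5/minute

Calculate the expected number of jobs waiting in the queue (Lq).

ρ = λ/μ = 6.6/11.5 = 0.5739
For M/M/1: Lq = λ²/(μ(μ-λ))
Lq = 43.56/(11.5 × 4.90)
Lq = 0.7730 jobs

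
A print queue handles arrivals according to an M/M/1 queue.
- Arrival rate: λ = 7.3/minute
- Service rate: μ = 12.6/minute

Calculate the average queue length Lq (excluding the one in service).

ρ = λ/μ = 7.3/12.6 = 0.5794
For M/M/1: Lq = λ²/(μ(μ-λ))
Lq = 53.29/(12.6 × 5.30)
Lq = 0.7980 jobs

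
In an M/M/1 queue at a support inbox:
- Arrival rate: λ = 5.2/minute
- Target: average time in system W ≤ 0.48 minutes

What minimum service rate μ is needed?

For M/M/1: W = 1/(μ-λ)
Need W ≤ 0.48, so 1/(μ-λ) ≤ 0.48
μ - λ ≥ 1/0.48 = 2.0833
μ ≥ 5.2 + 2.0833 = 7.2833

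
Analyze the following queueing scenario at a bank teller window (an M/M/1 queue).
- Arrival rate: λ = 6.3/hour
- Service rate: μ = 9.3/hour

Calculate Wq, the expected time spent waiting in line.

First, compute utilization: ρ = λ/μ = 6.3/9.3 = 0.6774
For M/M/1: Wq = λ/(μ(μ-λ))
Wq = 6.3/(9.3 × (9.3-6.3))
Wq = 6.3/(9.3 × 3.00)
Wq = 0.2258 hours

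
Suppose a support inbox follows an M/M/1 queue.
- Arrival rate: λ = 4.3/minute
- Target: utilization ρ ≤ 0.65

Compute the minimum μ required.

ρ = λ/μ, so μ = λ/ρ
μ ≥ 4.3/0.65 = 6.6154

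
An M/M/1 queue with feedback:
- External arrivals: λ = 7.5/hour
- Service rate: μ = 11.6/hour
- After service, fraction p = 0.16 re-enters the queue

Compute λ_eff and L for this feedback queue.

Effective arrival rate: λ_eff = λ/(1-p) = 7.5/(1-0.16) = 7.5/0.84 = 8.9286
ρ = λ_eff/μ = 8.9286/11.6 = 0.7697
L = ρ/(1-ρ) = 0.7697/(1-0.7697) = 3.3422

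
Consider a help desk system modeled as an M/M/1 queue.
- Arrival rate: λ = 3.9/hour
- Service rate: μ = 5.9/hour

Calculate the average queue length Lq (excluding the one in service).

ρ = λ/μ = 3.9/5.9 = 0.6610
For M/M/1: Lq = λ²/(μ(μ-λ))
Lq = 15.21/(5.9 × 2.00)
Lq = 1.2890 tickets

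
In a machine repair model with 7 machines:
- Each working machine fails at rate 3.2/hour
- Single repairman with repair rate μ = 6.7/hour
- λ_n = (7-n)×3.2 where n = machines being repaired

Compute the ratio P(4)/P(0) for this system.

P(4)/P(0) = ∏_{i=0}^{4-1} λ_i/μ_{i+1}
= (7-0)×3.2/6.7 × (7-1)×3.2/6.7 × (7-2)×3.2/6.7 × (7-3)×3.2/6.7
= 43.7099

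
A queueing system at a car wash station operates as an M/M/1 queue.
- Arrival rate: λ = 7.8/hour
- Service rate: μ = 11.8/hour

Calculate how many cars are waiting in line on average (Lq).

ρ = λ/μ = 7.8/11.8 = 0.6610
For M/M/1: Lq = λ²/(μ(μ-λ))
Lq = 60.84/(11.8 × 4.00)
Lq = 1.2890 cars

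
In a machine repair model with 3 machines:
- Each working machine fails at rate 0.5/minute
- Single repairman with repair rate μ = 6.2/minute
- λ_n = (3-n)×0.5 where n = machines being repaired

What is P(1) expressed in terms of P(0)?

P(1)/P(0) = ∏_{i=0}^{1-1} λ_i/μ_{i+1}
= (3-0)×0.5/6.2
= 0.2419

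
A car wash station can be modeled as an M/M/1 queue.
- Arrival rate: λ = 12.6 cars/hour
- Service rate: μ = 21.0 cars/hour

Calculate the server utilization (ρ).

Server utilization: ρ = λ/μ
ρ = 12.6/21.0 = 0.6000
The server is busy 60.00% of the time.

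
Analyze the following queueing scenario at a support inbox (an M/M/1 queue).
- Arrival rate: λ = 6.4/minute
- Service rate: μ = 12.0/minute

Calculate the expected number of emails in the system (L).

ρ = λ/μ = 6.4/12.0 = 0.5333
For M/M/1: L = λ/(μ-λ)
L = 6.4/(12.0-6.4) = 6.4/5.60
L = 1.1429 emails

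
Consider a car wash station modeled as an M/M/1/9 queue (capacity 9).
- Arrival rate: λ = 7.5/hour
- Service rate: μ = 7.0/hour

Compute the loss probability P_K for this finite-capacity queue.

ρ = λ/μ = 7.5/7.0 = 1.07143
P₀ = (1-ρ)/(1-ρ^(K+1)) = (1-1.07143)/(1-1.07143^10) = -0.07143/-0.9936 = 0.07189
P_K = P₀×ρ^K = 0.07189 × 1.07143^9 = 0.07189 × 1.8607 = 0.1338
Blocking probability = 13.38%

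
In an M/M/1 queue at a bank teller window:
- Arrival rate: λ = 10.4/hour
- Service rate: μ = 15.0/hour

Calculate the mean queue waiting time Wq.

First, compute utilization: ρ = λ/μ = 10.4/15.0 = 0.6933
For M/M/1: Wq = λ/(μ(μ-λ))
Wq = 10.4/(15.0 × (15.0-10.4))
Wq = 10.4/(15.0 × 4.60)
Wq = 0.1507 hours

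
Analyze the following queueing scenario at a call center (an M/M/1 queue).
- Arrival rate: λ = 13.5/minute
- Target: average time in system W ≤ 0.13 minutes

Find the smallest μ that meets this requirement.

For M/M/1: W = 1/(μ-λ)
Need W ≤ 0.13, so 1/(μ-λ) ≤ 0.13
μ - λ ≥ 1/0.13 = 7.6923
μ ≥ 13.5 + 7.6923 = 21.1923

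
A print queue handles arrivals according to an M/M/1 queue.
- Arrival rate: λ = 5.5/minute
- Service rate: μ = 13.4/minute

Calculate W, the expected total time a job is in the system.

First, compute utilization: ρ = λ/μ = 5.5/13.4 = 0.4104
For M/M/1: W = 1/(μ-λ)
W = 1/(13.4-5.5) = 1/7.90
W = 0.1266 minutes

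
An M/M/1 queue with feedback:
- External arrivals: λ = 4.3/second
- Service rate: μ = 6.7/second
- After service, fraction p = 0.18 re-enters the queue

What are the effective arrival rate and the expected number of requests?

Effective arrival rate: λ_eff = λ/(1-p) = 4.3/(1-0.18) = 4.3/0.82 = 5.2439
ρ = λ_eff/μ = 5.2439/6.7 = 0.78267
L = ρ/(1-ρ) = 0.78267/(1-0.78267) = 3.6013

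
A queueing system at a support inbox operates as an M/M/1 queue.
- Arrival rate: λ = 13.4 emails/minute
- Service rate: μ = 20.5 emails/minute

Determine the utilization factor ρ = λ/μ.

Server utilization: ρ = λ/μ
ρ = 13.4/20.5 = 0.6537
The server is busy 65.37% of the time.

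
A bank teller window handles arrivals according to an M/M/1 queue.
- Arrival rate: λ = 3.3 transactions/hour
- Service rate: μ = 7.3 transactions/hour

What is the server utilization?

Server utilization: ρ = λ/μ
ρ = 3.3/7.3 = 0.4521
The server is busy 45.21% of the time.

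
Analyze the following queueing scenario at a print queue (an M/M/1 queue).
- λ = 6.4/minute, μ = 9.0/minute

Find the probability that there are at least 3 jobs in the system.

ρ = λ/μ = 6.4/9.0 = 0.7111
P(N ≥ n) = ρⁿ
P(N ≥ 3) = 0.7111^3
P(N ≥ 3) = 0.3596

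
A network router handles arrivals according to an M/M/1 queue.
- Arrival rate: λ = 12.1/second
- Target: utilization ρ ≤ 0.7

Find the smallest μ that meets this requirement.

ρ = λ/μ, so μ = λ/ρ
μ ≥ 12.1/0.7 = 17.2857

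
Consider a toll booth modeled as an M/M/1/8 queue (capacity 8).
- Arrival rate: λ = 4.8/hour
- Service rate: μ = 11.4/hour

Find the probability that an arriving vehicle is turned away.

ρ = λ/μ = 4.8/11.4 = 0.421053
P₀ = (1-ρ)/(1-ρ^(K+1)) = (1-0.421053)/(1-0.421053^9) = 0.57895/0.99958 = 0.5792
P_K = P₀×ρ^K = 0.5792 × 0.421053^8 = 0.5792 × 0.0009879 = 0.0005722
Blocking probability = 0.05722%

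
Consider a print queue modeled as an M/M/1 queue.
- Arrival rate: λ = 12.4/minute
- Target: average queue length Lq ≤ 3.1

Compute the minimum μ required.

For M/M/1: Lq = λ²/(μ(μ-λ))
Need Lq ≤ 3.1, i.e. μ(μ-λ) ≥ λ²/3.1
μ² - 12.4μ - 153.76/3.1 ≥ 0  →  μ² - 12.4μ - 49.6000 ≥ 0
Quadratic formula (positive root): μ = [λ + √(λ² + 4×49.6000)]/2
Discriminant: 153.76 + 4×49.6000 = 352.1600, √352.1600 = 18.7659
μ ≥ (12.4 + 18.7659)/2 = 15.5830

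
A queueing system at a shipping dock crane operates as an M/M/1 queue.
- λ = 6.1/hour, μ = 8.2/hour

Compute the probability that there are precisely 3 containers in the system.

ρ = λ/μ = 6.1/8.2 = 0.7439
P(n) = (1-ρ)ρⁿ
P(3) = (1-0.7439) × 0.7439^3
P(3) = 0.2561 × 0.4117
P(3) = 0.1054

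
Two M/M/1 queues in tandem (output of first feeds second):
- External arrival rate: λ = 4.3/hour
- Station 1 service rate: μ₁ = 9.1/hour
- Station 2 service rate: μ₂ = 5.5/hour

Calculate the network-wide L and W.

By Jackson's theorem, each station behaves as independent M/M/1.
Station 1: ρ₁ = 4.3/9.1 = 0.4725, L₁ = ρ₁/(1-ρ₁) = λ/(μ₁-λ) = 4.3/4.80 = 0.895833
Station 2: ρ₂ = 4.3/5.5 = 0.7818, L₂ = ρ₂/(1-ρ₂) = λ/(μ₂-λ) = 4.3/1.20 = 3.58333
Total: L = L₁ + L₂ = 0.895833 + 3.58333 = 4.4792
W = L/λ = 4.4792/4.3 = 1.0417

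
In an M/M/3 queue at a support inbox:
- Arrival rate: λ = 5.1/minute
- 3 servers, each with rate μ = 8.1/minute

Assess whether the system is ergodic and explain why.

Stability requires ρ = λ/(cμ) < 1
ρ = 5.1/(3 × 8.1) = 5.1/24.30 = 0.2099
Since 0.2099 < 1, the system is STABLE.
The servers are busy 20.99% of the time.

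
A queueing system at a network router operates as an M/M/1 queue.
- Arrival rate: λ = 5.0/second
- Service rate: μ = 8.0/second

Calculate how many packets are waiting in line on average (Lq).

ρ = λ/μ = 5.0/8.0 = 0.6250
For M/M/1: Lq = λ²/(μ(μ-λ))
Lq = 25.00/(8.0 × 3.00)
Lq = 1.0417 packets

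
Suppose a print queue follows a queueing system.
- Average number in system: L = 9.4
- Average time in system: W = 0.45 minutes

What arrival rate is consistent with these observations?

Little's Law: L = λW, so λ = L/W
λ = 9.4/0.45 = 20.8889 jobs/minute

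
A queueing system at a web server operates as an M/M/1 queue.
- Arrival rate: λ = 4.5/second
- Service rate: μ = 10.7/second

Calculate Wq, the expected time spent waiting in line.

First, compute utilization: ρ = λ/μ = 4.5/10.7 = 0.4206
For M/M/1: Wq = λ/(μ(μ-λ))
Wq = 4.5/(10.7 × (10.7-4.5))
Wq = 4.5/(10.7 × 6.20)
Wq = 0.06783 seconds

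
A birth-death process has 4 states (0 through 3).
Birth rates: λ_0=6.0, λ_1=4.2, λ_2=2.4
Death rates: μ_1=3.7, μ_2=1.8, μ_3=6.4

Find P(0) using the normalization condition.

Ratios P(n)/P(0) = (λ₀···λₙ₋₁)/(μ₁···μₙ):
P(1)/P(0) = (6.0)/(3.7) = 1.6216
P(2)/P(0) = (6.0×4.2)/(3.7×1.8) = 3.7838
P(3)/P(0) = (6.0×4.2×2.4)/(3.7×1.8×6.4) = 1.4189

Normalization: ∑ P(n) = 1
P(0) × (1.0000 + 1.6216 + 3.7838 + 1.4189) = 1
P(0) × 7.8243 = 1
P(0) = 1/7.8243 = 0.1278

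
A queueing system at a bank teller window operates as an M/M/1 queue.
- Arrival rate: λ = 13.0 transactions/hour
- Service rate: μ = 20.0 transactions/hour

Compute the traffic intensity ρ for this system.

Server utilization: ρ = λ/μ
ρ = 13.0/20.0 = 0.6500
The server is busy 65.00% of the time.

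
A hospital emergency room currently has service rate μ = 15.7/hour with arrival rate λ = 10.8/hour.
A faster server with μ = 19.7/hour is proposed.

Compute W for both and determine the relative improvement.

System 1: ρ₁ = 10.8/15.7 = 0.6879, W₁ = 1/(15.7-10.8) = 0.20408
System 2: ρ₂ = 10.8/19.7 = 0.5482, W₂ = 1/(19.7-10.8) = 0.11236
Improvement: (W₁-W₂)/W₁ = (0.20408-0.11236)/0.20408 = 44.94%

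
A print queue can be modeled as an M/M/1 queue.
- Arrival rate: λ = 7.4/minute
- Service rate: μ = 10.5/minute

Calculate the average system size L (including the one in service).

ρ = λ/μ = 7.4/10.5 = 0.7048
For M/M/1: L = λ/(μ-λ)
L = 7.4/(10.5-7.4) = 7.4/3.10
L = 2.3871 jobs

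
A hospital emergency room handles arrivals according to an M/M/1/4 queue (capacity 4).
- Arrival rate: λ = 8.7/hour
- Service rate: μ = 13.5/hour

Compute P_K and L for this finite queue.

ρ = λ/μ = 8.7/13.5 = 0.644444
P₀ = (1-ρ)/(1-ρ^(K+1)) = (1-0.644444)/(1-0.644444^5) = 0.35556/0.88885 = 0.4000
P_K = P₀×ρ^K = 0.4000 × 0.644444^4 = 0.4000 × 0.1725 = 0.06900
Blocking probability P_4 = 0.06900 (6.90%)
L = ρ[1 - (K+1)ρ^K + Kρ^(K+1)] / [(1-ρ)(1-ρ^(K+1))]
L = 0.644444 × (1 - 5×0.17248 + 4×0.11115) / ((1 - 0.644444) × (1 - 0.11115)) = 1.1872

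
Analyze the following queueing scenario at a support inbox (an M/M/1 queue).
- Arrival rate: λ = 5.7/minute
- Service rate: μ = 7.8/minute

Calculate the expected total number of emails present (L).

ρ = λ/μ = 5.7/7.8 = 0.7308
For M/M/1: L = λ/(μ-λ)
L = 5.7/(7.8-5.7) = 5.7/2.10
L = 2.7143 emails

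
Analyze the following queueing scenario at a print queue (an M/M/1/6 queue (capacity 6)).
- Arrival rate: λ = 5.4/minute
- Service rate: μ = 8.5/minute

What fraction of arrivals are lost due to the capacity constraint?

ρ = λ/μ = 5.4/8.5 = 0.63529
P₀ = (1-ρ)/(1-ρ^(K+1)) = (1-0.63529)/(1-0.63529^7) = 0.3647/0.9582 = 0.3806
P_K = P₀×ρ^K = 0.3806 × 0.63529^6 = 0.3806 × 0.06574 = 0.02502
Blocking probability = 2.50%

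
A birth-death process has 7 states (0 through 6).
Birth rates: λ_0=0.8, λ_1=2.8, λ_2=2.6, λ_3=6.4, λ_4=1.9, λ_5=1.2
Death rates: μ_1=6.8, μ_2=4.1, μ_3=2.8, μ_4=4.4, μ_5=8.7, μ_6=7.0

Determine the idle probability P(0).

Ratios P(n)/P(0) = (λ₀···λₙ₋₁)/(μ₁···μₙ):
P(1)/P(0) = (0.8)/(6.8) = 0.11765
P(2)/P(0) = (0.8×2.8)/(6.8×4.1) = 0.080344
P(3)/P(0) = (0.8×2.8×2.6)/(6.8×4.1×2.8) = 0.074605
P(4)/P(0) = (0.8×2.8×2.6×6.4)/(6.8×4.1×2.8×4.4) = 0.10852
P(5)/P(0) = (0.8×2.8×2.6×6.4×1.9)/(6.8×4.1×2.8×4.4×8.7) = 0.023699
P(6)/P(0) = (0.8×2.8×2.6×6.4×1.9×1.2)/(6.8×4.1×2.8×4.4×8.7×7.0) = 0.0040627

Normalization: ∑ P(n) = 1
P(0) × (1.0000 + 0.11765 + 0.080344 + 0.074605 + 0.10852 + 0.023699 + 0.0040627) = 1
P(0) × 1.4089 = 1
P(0) = 1/1.4089 = 0.7098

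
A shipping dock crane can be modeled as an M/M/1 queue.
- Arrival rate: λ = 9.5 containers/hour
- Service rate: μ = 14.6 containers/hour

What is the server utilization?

Server utilization: ρ = λ/μ
ρ = 9.5/14.6 = 0.6507
The server is busy 65.07% of the time.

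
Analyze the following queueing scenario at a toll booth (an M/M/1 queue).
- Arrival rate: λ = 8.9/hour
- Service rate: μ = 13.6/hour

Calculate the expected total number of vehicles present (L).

ρ = λ/μ = 8.9/13.6 = 0.6544
For M/M/1: L = λ/(μ-λ)
L = 8.9/(13.6-8.9) = 8.9/4.70
L = 1.8936 vehicles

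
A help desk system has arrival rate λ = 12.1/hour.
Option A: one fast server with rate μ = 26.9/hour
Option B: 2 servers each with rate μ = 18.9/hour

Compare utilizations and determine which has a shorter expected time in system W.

Option A: single server μ = 26.9 (M/M/1)
  ρ_A = 12.1/26.9 = 0.4498
  W_A = 1/(μ-λ) = 1/(26.9-12.1) = 1/14.80 = 0.06757

Option B: 2 servers μ = 18.9 (M/M/2)
  ρ_B = λ/(cμ) = 12.1/(2×18.9) = 0.3201
  Offered load a = λ/μ = cρ = 12.1/18.9 = 0.6402
  P₀ = [ Σₙ₌₀^1 aⁿ/n! + a^2/(2!(1-ρ)) ]⁻¹
  Σ = a^0/0! + a^1/1! = 1.0000 + 0.6402 = 1.6402
  a^2/(2!(1-ρ)) = 0.4099/(2 × 0.6799) = 0.3014
  P₀ = 1/(1.6402 + 0.3014) = 0.5150
  Lq = P₀·a^2·ρ / (2!(1-ρ)²) = 0.51503 × 0.40987 × 0.32011 / (2 × 0.46226) = 0.07309
  Wq_B = Lq/λ = 0.0730905/12.1 = 0.006041
  W_B = Wq_B + 1/μ = 0.006041 + 0.05291 = 0.05895

Since W_B = 0.05895 < W_A = 0.06757, Option B (multiple servers) has the shorter time in system.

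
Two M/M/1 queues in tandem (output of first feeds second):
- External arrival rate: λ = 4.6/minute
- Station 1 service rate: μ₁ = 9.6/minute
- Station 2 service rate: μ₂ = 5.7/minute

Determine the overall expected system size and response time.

By Jackson's theorem, each station behaves as independent M/M/1.
Station 1: ρ₁ = 4.6/9.6 = 0.4792, L₁ = ρ₁/(1-ρ₁) = λ/(μ₁-λ) = 4.6/5.00 = 0.9200
Station 2: ρ₂ = 4.6/5.7 = 0.8070, L₂ = ρ₂/(1-ρ₂) = λ/(μ₂-λ) = 4.6/1.10 = 4.1818
Total: L = L₁ + L₂ = 0.9200 + 4.1818 = 5.1018
W = L/λ = 5.1018/4.6 = 1.1091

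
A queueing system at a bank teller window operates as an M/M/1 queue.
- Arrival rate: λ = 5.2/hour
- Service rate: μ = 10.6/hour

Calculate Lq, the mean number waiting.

ρ = λ/μ = 5.2/10.6 = 0.4906
For M/M/1: Lq = λ²/(μ(μ-λ))
Lq = 27.04/(10.6 × 5.40)
Lq = 0.4724 transactions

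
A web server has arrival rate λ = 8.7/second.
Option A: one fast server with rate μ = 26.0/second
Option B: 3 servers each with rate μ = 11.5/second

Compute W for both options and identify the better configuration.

Option A: single server μ = 26.0 (M/M/1)
  ρ_A = 8.7/26.0 = 0.3346
  W_A = 1/(μ-λ) = 1/(26.0-8.7) = 1/17.30 = 0.05780

Option B: 3 servers μ = 11.5 (M/M/3)
  ρ_B = λ/(cμ) = 8.7/(3×11.5) = 0.2522
  Offered load a = λ/μ = cρ = 8.7/11.5 = 0.7565
  P₀ = [ Σₙ₌₀^2 aⁿ/n! + a^3/(3!(1-ρ)) ]⁻¹
  Σ = a^0/0! + a^1/1! + a^2/2! = 1.0000 + 0.7565 + 0.2862 = 2.0427
  a^3/(3!(1-ρ)) = 0.43298/(6 × 0.74783) = 0.09650
  P₀ = 1/(2.0427 + 0.09650) = 0.4675
  Lq = P₀·a^3·ρ / (3!(1-ρ)²) = 0.46747 × 0.43298 × 0.25217 / (6 × 0.55924) = 0.01521
  Wq_B = Lq/λ = 0.01521123/8.7 = 0.00174842
  W_B = Wq_B + 1/μ = 0.00174842 + 0.0869565 = 0.08870

Since W_A = 0.05780 < W_B = 0.08870, Option A (single fast server) has the shorter time in system.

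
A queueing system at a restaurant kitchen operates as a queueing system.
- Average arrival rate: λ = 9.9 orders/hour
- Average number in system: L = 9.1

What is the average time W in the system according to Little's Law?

Little's Law: L = λW, so W = L/λ
W = 9.1/9.9 = 0.9192 hours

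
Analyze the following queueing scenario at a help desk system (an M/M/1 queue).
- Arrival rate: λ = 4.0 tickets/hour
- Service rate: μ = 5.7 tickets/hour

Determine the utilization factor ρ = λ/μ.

Server utilization: ρ = λ/μ
ρ = 4.0/5.7 = 0.7018
The server is busy 70.18% of the time.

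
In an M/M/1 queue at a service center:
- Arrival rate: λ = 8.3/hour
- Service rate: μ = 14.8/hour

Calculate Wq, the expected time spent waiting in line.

First, compute utilization: ρ = λ/μ = 8.3/14.8 = 0.5608
For M/M/1: Wq = λ/(μ(μ-λ))
Wq = 8.3/(14.8 × (14.8-8.3))
Wq = 8.3/(14.8 × 6.50)
Wq = 0.08628 hours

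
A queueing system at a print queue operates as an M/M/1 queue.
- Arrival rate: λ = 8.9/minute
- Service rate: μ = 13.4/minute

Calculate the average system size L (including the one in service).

ρ = λ/μ = 8.9/13.4 = 0.6642
For M/M/1: L = λ/(μ-λ)
L = 8.9/(13.4-8.9) = 8.9/4.50
L = 1.9778 jobs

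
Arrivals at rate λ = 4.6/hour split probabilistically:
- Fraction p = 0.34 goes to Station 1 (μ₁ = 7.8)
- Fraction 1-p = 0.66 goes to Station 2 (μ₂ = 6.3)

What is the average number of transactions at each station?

Effective rates: λ₁ = 4.6×0.34 = 1.564, λ₂ = 4.6×0.66 = 3.036
Station 1: ρ₁ = 1.564/7.8 = 0.2005, L₁ = ρ₁/(1-ρ₁) = 0.2005/(1-0.2005) = 0.2508
Station 2: ρ₂ = 3.036/6.3 = 0.4819, L₂ = ρ₂/(1-ρ₂) = 0.4819/(1-0.4819) = 0.9301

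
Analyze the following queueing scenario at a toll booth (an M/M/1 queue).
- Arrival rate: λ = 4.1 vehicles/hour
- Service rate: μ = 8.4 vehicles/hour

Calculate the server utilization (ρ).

Server utilization: ρ = λ/μ
ρ = 4.1/8.4 = 0.4881
The server is busy 48.81% of the time.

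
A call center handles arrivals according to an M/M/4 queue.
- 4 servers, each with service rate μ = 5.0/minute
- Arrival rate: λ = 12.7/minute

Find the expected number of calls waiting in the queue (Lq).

Traffic intensity: ρ = λ/(cμ) = 12.7/(4×5.0) = 0.6350
Since ρ = 0.6350 < 1, system is stable.
Offered load a = λ/μ = cρ = 12.7/5.0 = 2.5400
P₀ = [ Σₙ₌₀^3 aⁿ/n! + a^4/(4!(1-ρ)) ]⁻¹
Σ = a^0/0! + a^1/1! + a^2/2! + a^3/3! = 1.0000 + 2.5400 + 3.2258 + 2.7312 = 9.4970
a^4/(4!(1-ρ)) = 41.6231/(24 × 0.3650) = 4.7515
P₀ = 1/(9.4970 + 4.7515) = 0.07018
Lq = P₀·a^4·ρ / (4!(1-ρ)²) = 0.07018 × 41.6231 × 0.6350 / (24 × 0.1332) = 0.5802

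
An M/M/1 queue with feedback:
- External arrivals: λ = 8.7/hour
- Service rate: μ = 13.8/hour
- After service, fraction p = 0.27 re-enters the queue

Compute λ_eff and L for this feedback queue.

Effective arrival rate: λ_eff = λ/(1-p) = 8.7/(1-0.27) = 8.7/0.73 = 11.9178
ρ = λ_eff/μ = 11.9178/13.8 = 0.86361
L = ρ/(1-ρ) = 0.86361/(1-0.86361) = 6.3319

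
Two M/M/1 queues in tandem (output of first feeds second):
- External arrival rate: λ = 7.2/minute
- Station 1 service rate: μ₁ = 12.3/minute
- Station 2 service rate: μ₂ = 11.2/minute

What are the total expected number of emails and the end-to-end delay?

By Jackson's theorem, each station behaves as independent M/M/1.
Station 1: ρ₁ = 7.2/12.3 = 0.5854, L₁ = ρ₁/(1-ρ₁) = λ/(μ₁-λ) = 7.2/5.10 = 1.4118
Station 2: ρ₂ = 7.2/11.2 = 0.6429, L₂ = ρ₂/(1-ρ₂) = λ/(μ₂-λ) = 7.2/4.00 = 1.8000
Total: L = L₁ + L₂ = 1.4118 + 1.8000 = 3.2118
W = L/λ = 3.2118/7.2 = 0.4461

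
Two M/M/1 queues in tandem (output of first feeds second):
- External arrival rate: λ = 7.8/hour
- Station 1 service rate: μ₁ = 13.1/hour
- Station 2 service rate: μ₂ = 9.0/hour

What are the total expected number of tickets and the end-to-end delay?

By Jackson's theorem, each station behaves as independent M/M/1.
Station 1: ρ₁ = 7.8/13.1 = 0.5954, L₁ = ρ₁/(1-ρ₁) = λ/(μ₁-λ) = 7.8/5.30 = 1.4717
Station 2: ρ₂ = 7.8/9.0 = 0.8667, L₂ = ρ₂/(1-ρ₂) = λ/(μ₂-λ) = 7.8/1.20 = 6.5000
Total: L = L₁ + L₂ = 1.4717 + 6.5000 = 7.9717
W = L/λ = 7.9717/7.8 = 1.0220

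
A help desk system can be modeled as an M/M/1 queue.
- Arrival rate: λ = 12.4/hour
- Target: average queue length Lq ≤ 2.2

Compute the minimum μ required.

For M/M/1: Lq = λ²/(μ(μ-λ))
Need Lq ≤ 2.2, i.e. μ(μ-λ) ≥ λ²/2.2
μ² - 12.4μ - 153.76/2.2 ≥ 0  →  μ² - 12.4μ - 69.8909 ≥ 0
Quadratic formula (positive root): μ = [λ + √(λ² + 4×69.8909)]/2
Discriminant: 153.76 + 4×69.8909 = 433.3236, √433.3236 = 20.8164
μ ≥ (12.4 + 20.8164)/2 = 16.6082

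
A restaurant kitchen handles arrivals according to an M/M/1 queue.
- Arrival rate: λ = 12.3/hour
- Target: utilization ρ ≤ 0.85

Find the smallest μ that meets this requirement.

ρ = λ/μ, so μ = λ/ρ
μ ≥ 12.3/0.85 = 14.4706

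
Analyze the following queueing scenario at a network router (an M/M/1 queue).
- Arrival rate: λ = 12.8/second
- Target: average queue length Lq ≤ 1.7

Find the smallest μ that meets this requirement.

For M/M/1: Lq = λ²/(μ(μ-λ))
Need Lq ≤ 1.7, i.e. μ(μ-λ) ≥ λ²/1.7
μ² - 12.8μ - 163.84/1.7 ≥ 0  →  μ² - 12.8μ - 96.37647 ≥ 0
Quadratic formula (positive root): μ = [λ + √(λ² + 4×96.37647)]/2
Discriminant: 163.84 + 4×96.37647 = 549.3459, √549.3459 = 23.4381
μ ≥ (12.8 + 23.4381)/2 = 18.1191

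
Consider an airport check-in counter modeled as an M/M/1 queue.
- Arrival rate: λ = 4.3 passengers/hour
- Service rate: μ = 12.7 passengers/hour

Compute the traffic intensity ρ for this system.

Server utilization: ρ = λ/μ
ρ = 4.3/12.7 = 0.3386
The server is busy 33.86% of the time.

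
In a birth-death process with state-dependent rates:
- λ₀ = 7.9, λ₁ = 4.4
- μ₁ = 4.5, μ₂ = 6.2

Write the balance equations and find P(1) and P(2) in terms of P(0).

Balance equations:
State 0: λ₀P₀ = μ₁P₁ → P₁ = (λ₀/μ₁)P₀ = (7.9/4.5)P₀ = 1.7556P₀
State 1: P₂ = (λ₀λ₁)/(μ₁μ₂)P₀ = (7.9×4.4)/(4.5×6.2)P₀ = 1.2459P₀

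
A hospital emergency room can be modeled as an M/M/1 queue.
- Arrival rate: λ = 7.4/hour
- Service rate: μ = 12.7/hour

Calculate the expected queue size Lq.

ρ = λ/μ = 7.4/12.7 = 0.5827
For M/M/1: Lq = λ²/(μ(μ-λ))
Lq = 54.76/(12.7 × 5.30)
Lq = 0.8135 patients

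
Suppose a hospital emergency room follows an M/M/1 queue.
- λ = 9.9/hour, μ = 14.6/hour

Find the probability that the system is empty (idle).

ρ = λ/μ = 9.9/14.6 = 0.6781
P(0) = 1 - ρ = 1 - 0.6781 = 0.3219
The server is idle 32.19% of the time.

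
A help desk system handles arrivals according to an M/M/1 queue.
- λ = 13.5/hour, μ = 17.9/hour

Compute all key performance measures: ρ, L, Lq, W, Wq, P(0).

Step 1: ρ = λ/μ = 13.5/17.9 = 0.7542
Step 2: L = λ/(μ-λ) = 13.5/4.40 = 3.0682
Step 3: Lq = λ²/(μ(μ-λ)) = 182.25/(17.9×4.40) = 2.3140
Step 4: W = 1/(μ-λ) = 1/4.40 = 0.227273
Step 5: Wq = λ/(μ(μ-λ)) = 13.5/(17.9×4.40) = 0.1714
Step 6: P(0) = 1-ρ = 0.2458
Verify: L = λW = 13.5×0.227273 = 3.0682 ✔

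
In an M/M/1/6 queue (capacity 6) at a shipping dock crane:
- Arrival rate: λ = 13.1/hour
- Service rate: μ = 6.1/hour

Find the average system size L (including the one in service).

ρ = λ/μ = 13.1/6.1 = 2.14754
P₀ = (1-ρ)/(1-ρ^(K+1)) = (1-2.14754)/(1-2.14754^7) = -1.1475/-209.6633 = 0.005473
P_K = P₀×ρ^K = 0.005473 × 2.14754^6 = 0.005473 × 98.0952 = 0.5369
L = ρ[1 - (K+1)ρ^K + Kρ^(K+1)] / [(1-ρ)(1-ρ^(K+1))]
L = 2.14754 × (1 - 7×98.0952 + 6×210.6633) / ((1 - 2.14754) × (1 - 210.6633)) = 5.1620 containers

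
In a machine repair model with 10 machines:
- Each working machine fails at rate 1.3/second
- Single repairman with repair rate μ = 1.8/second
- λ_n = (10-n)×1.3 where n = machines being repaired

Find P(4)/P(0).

P(4)/P(0) = ∏_{i=0}^{4-1} λ_i/μ_{i+1}
= (10-0)×1.3/1.8 × (10-1)×1.3/1.8 × (10-2)×1.3/1.8 × (10-3)×1.3/1.8
= 1371.2414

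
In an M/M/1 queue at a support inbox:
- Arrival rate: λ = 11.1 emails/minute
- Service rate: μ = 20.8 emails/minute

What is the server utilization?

Server utilization: ρ = λ/μ
ρ = 11.1/20.8 = 0.5337
The server is busy 53.37% of the time.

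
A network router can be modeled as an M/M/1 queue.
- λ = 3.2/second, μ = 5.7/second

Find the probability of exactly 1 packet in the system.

ρ = λ/μ = 3.2/5.7 = 0.5614
P(n) = (1-ρ)ρⁿ
P(1) = (1-0.5614) × 0.5614^1
P(1) = 0.4386 × 0.5614
P(1) = 0.2462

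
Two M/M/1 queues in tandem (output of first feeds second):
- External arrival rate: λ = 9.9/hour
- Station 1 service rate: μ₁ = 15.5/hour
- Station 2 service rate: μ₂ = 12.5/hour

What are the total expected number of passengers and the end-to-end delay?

By Jackson's theorem, each station behaves as independent M/M/1.
Station 1: ρ₁ = 9.9/15.5 = 0.6387, L₁ = ρ₁/(1-ρ₁) = λ/(μ₁-λ) = 9.9/5.60 = 1.76786
Station 2: ρ₂ = 9.9/12.5 = 0.7920, L₂ = ρ₂/(1-ρ₂) = λ/(μ₂-λ) = 9.9/2.60 = 3.80769
Total: L = L₁ + L₂ = 1.76786 + 3.80769 = 5.5755
W = L/λ = 5.5755/9.9 = 0.5632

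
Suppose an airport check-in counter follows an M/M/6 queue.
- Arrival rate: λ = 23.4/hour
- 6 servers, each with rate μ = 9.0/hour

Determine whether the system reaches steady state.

Stability requires ρ = λ/(cμ) < 1
ρ = 23.4/(6 × 9.0) = 23.4/54.00 = 0.4333
Since 0.4333 < 1, the system is STABLE.
The servers are busy 43.33% of the time.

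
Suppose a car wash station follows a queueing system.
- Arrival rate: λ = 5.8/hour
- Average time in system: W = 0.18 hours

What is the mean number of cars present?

Little's Law: L = λW
L = 5.8 × 0.18 = 1.0440 cars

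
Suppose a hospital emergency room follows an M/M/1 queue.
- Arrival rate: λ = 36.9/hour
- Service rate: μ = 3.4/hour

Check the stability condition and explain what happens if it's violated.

Stability requires ρ = λ/(cμ) < 1
ρ = 36.9/(1 × 3.4) = 36.9/3.40 = 10.8529
Since 10.8529 ≥ 1, the system is UNSTABLE.
Queue grows without bound. Need μ > λ = 36.9.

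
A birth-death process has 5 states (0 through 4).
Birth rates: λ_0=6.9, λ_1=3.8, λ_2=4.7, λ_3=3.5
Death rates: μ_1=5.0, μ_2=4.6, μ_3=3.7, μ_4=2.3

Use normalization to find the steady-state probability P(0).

Ratios P(n)/P(0) = (λ₀···λₙ₋₁)/(μ₁···μₙ):
P(1)/P(0) = (6.9)/(5.0) = 1.380000
P(2)/P(0) = (6.9×3.8)/(5.0×4.6) = 1.140000
P(3)/P(0) = (6.9×3.8×4.7)/(5.0×4.6×3.7) = 1.448108
P(4)/P(0) = (6.9×3.8×4.7×3.5)/(5.0×4.6×3.7×2.3) = 2.203643

Normalization: ∑ P(n) = 1
P(0) × (1.000000 + 1.380000 + 1.140000 + 1.448108 + 2.203643) = 1
P(0) × 7.1718 = 1
P(0) = 1/7.1718 = 0.1394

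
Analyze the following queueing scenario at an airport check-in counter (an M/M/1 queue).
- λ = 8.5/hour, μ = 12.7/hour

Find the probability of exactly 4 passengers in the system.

ρ = λ/μ = 8.5/12.7 = 0.6693
P(n) = (1-ρ)ρⁿ
P(4) = (1-0.6693) × 0.6693^4
P(4) = 0.33070 × 0.20067
P(4) = 0.06636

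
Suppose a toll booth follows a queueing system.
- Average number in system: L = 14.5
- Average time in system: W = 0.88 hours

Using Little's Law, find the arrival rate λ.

Little's Law: L = λW, so λ = L/W
λ = 14.5/0.88 = 16.4773 vehicles/hour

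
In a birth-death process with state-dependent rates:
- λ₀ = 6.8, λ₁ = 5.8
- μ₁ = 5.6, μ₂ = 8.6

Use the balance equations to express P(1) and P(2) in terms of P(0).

Balance equations:
State 0: λ₀P₀ = μ₁P₁ → P₁ = (λ₀/μ₁)P₀ = (6.8/5.6)P₀ = 1.2143P₀
State 1: P₂ = (λ₀λ₁)/(μ₁μ₂)P₀ = (6.8×5.8)/(5.6×8.6)P₀ = 0.8189P₀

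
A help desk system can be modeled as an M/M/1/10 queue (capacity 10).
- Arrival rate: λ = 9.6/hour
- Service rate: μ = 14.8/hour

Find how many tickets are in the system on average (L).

ρ = λ/μ = 9.6/14.8 = 0.64865
P₀ = (1-ρ)/(1-ρ^(K+1)) = (1-0.64865)/(1-0.64865^11) = 0.3514/0.9914 = 0.3544
P_K = P₀×ρ^K = 0.35438 × 0.64865^10 = 0.35438 × 0.013186 = 0.004673
L = ρ[1 - (K+1)ρ^K + Kρ^(K+1)] / [(1-ρ)(1-ρ^(K+1))]
L = 0.64865 × (1 - 11×0.013186 + 10×0.0085529) / ((1 - 0.64865) × (1 - 0.0085529)) = 1.7513 tickets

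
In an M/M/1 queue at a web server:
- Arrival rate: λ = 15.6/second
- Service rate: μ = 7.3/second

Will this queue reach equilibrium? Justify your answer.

Stability requires ρ = λ/(cμ) < 1
ρ = 15.6/(1 × 7.3) = 15.6/7.30 = 2.1370
Since 2.1370 ≥ 1, the system is UNSTABLE.
Queue grows without bound. Need μ > λ = 15.6.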